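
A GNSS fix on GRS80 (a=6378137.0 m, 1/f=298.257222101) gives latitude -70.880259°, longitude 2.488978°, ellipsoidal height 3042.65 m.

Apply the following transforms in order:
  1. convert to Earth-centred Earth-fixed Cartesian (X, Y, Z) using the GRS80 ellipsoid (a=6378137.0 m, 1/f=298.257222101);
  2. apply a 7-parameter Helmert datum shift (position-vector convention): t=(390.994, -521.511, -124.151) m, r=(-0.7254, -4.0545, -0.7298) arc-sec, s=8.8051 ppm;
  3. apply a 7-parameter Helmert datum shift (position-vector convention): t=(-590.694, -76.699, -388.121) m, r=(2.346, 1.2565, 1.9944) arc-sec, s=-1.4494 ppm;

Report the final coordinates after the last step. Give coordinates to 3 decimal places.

start: φ=-70.880259°, λ=2.488978°, h=3042.650 m
→ ECEF (a=6378137.000, f=1/298.257222101): X=2094406.4882, Y=91040.0961, Z=-6006793.8042
→ Helmert 7p (PV): X=2094934.3210, Y=90490.8512, Z=-6006929.9962
→ Helmert 7p (PV): X=2094303.1234, Y=90502.5982, Z=-6007321.1432

X=2094303.123 m, Y=90502.598 m, Z=-6007321.143 m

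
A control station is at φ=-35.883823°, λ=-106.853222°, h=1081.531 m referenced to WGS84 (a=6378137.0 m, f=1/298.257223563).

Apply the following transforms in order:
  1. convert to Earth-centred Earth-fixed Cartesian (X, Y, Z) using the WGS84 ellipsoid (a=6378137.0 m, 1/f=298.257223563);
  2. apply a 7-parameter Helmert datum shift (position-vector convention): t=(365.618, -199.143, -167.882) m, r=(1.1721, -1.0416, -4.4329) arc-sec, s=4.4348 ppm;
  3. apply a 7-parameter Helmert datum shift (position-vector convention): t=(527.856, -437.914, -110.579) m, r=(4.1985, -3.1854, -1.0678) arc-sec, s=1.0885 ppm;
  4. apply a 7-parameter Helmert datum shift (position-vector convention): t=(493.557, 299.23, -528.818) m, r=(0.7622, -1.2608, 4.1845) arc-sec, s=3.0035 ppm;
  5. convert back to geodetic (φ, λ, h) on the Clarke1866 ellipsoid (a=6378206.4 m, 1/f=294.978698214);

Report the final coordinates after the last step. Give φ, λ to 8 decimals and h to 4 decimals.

φ=-35.89424074°, λ=-106.83711023°, h=1558.3320 m

start: φ=-35.883823°, λ=-106.853222°, h=1081.531 m
→ ECEF (a=6378137.000, f=1/298.257223563): X=-1500178.8567, Y=-4952202.3216, Z=-3718389.0908
→ Helmert 7p (PV): X=-1499907.5442, Y=-4952370.0558, Z=-3718609.1798
→ Helmert 7p (PV): X=-1499349.5310, Y=-4952729.9037, Z=-3718847.7751
→ Helmert 7p (PV): X=-1498737.2692, Y=-4952462.2245, Z=-3719415.2291
→ geod (Bowring, a=6378206.400): φ=-35.89424074°, λ=-106.83711023°, h=1558.3320 m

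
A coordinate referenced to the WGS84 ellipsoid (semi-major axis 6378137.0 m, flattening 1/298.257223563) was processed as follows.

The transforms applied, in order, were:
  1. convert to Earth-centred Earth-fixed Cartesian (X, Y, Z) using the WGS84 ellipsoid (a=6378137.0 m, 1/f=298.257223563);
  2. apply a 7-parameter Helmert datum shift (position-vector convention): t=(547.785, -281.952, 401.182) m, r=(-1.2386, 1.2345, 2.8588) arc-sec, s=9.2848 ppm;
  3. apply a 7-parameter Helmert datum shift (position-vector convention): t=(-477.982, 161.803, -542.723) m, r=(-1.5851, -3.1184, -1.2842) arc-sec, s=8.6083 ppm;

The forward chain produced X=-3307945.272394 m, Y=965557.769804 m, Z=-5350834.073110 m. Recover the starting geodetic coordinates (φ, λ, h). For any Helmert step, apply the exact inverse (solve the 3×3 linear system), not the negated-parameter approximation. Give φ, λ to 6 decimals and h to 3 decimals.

φ=-57.390853°, λ=163.725006°, h=1272.160 m

start: X=-3307945.2724, Y=965557.7698, Z=-5350834.0731 m
→ Helmert⁻¹: X=-3307525.7160, Y=965408.1789, Z=-5350187.8700
→ Helmert⁻¹: X=-3307997.3780, Y=965759.1427, Z=-5350553.3725
→ geod (Bowring, a=6378137.000): φ=-57.39085300°, λ=163.72500600°, h=1272.1600 m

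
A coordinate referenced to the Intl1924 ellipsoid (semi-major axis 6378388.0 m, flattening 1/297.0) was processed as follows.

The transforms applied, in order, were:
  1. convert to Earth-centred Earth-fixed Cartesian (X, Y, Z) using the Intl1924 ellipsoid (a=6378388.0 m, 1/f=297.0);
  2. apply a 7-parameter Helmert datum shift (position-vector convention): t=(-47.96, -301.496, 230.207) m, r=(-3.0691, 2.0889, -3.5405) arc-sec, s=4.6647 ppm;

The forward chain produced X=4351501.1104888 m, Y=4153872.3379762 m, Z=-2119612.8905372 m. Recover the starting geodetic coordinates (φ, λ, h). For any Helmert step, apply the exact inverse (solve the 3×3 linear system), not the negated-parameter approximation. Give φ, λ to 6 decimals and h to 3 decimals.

start: X=4351501.1105, Y=4153872.3380, Z=-2119612.8905 m
→ Helmert⁻¹: X=4351478.9318, Y=4154260.6888, Z=-2119727.3276
→ geod (Bowring, a=6378388.000): φ=-19.53098000°, λ=43.67175000°, h=2591.0250 m

φ=-19.530980°, λ=43.671750°, h=2591.025 m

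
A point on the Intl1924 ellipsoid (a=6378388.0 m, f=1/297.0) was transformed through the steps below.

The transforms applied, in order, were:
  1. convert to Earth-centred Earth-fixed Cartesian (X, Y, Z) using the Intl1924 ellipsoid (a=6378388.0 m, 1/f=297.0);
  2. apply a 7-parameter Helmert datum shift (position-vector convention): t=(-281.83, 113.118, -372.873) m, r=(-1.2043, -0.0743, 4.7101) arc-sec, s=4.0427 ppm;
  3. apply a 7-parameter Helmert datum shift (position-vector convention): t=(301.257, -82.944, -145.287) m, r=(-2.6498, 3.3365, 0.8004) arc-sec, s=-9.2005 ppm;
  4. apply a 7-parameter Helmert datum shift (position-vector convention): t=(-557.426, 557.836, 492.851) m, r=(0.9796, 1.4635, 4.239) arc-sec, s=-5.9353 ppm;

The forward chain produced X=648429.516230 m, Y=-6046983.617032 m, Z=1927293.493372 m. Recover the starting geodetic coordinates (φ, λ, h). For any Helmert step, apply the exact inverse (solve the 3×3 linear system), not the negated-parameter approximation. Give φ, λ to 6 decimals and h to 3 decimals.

start: X=648429.5162, Y=-6046983.6170, Z=1927293.4934 m
→ Helmert⁻¹: X=648852.8374, Y=-6047581.5309, Z=1926845.4037
→ Helmert⁻¹: X=648502.9103, Y=-6047581.4985, Z=1926941.2194
→ Helmert⁻¹: X=648644.7113, Y=-6047696.2322, Z=1927270.7571
→ geod (Bowring, a=6378388.000): φ=17.69291200°, λ=-83.87815300°, h=3999.1630 m

φ=17.692912°, λ=-83.878153°, h=3999.163 m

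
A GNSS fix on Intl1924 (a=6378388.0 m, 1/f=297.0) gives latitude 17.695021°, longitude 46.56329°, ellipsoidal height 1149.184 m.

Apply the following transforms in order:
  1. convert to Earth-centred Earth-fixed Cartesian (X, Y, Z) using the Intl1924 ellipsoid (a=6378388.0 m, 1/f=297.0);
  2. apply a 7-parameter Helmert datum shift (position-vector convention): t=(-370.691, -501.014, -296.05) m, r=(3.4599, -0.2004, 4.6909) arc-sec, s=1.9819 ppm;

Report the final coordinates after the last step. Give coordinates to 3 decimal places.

X=4179578.994 m, Y=4414173.493 m, Z=1926412.905 m

start: φ=17.695021°, λ=46.563290°, h=1149.184 m
→ ECEF (a=6378388.000, f=1/297.0): X=4180043.6700, Y=4414603.0115, Z=1926627.0242
→ Helmert 7p (PV): X=4179578.9939, Y=4414173.4927, Z=1926412.9048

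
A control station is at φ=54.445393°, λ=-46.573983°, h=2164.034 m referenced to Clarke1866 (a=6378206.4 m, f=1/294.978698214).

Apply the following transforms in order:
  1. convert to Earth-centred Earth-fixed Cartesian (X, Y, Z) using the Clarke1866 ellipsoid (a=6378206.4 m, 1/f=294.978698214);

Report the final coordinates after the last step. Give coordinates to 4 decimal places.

start: φ=54.445393°, λ=-46.573983°, h=2164.034 m
→ ECEF (a=6378206.400, f=1/294.978698214): X=2556082.2110, Y=-2700523.7463, Z=5167285.9085

X=2556082.2110 m, Y=-2700523.7463 m, Z=5167285.9085 m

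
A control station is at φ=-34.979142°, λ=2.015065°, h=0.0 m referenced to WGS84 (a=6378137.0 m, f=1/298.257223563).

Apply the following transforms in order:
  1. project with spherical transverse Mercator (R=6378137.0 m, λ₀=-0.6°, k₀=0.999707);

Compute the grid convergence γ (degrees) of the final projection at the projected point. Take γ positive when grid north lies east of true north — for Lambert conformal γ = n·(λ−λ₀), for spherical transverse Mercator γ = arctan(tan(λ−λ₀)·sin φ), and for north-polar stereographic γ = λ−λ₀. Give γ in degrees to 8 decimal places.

start: φ=-34.979142°, λ=2.015065°, h=0.000 m
→ into tm (λ₀=-0.6°): φ=-34.97914200°, λ−λ₀=2.61506500°
convergence γ = -1.49985891°

-1.49985891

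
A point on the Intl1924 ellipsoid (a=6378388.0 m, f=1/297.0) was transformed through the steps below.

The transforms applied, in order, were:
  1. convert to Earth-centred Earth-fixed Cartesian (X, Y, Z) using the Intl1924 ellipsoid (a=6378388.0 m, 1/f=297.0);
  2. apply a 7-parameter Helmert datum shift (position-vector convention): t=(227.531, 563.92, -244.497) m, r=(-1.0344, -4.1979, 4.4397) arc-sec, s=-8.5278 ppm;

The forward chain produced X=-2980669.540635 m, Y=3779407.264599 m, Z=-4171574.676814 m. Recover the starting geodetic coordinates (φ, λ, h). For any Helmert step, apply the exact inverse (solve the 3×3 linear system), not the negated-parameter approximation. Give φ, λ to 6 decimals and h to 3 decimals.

start: X=-2980669.5406, Y=3779407.2646, Z=-4171574.6768 m
→ Helmert⁻¹: X=-2980926.0470, Y=3778960.6510, Z=-4171286.1334
→ geod (Bowring, a=6378388.000): φ=-41.10496900°, λ=128.26714200°, h=1.7120 m

φ=-41.104969°, λ=128.267142°, h=1.712 m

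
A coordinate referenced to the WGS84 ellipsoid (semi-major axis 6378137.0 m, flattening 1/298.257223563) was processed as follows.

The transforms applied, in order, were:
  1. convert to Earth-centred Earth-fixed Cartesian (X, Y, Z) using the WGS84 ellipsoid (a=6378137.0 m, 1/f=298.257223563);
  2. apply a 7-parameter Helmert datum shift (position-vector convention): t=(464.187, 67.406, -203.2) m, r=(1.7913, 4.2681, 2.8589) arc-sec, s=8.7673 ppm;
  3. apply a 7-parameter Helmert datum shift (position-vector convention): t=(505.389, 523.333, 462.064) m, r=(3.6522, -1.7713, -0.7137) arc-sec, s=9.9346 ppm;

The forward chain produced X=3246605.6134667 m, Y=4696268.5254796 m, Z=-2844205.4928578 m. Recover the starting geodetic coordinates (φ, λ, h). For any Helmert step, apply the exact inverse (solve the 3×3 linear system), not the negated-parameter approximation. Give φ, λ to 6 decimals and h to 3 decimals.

start: X=3246605.6135, Y=4696268.5255, Z=-2844205.4929 m
→ Helmert⁻¹: X=3246027.2993, Y=4695659.4040, Z=-2844750.3148
→ Helmert⁻¹: X=3245658.5979, Y=4695481.1419, Z=-2844495.7936
→ geod (Bowring, a=6378137.000): φ=-26.64232800°, λ=55.34659900°, h=3672.9270 m

φ=-26.642328°, λ=55.346599°, h=3672.927 m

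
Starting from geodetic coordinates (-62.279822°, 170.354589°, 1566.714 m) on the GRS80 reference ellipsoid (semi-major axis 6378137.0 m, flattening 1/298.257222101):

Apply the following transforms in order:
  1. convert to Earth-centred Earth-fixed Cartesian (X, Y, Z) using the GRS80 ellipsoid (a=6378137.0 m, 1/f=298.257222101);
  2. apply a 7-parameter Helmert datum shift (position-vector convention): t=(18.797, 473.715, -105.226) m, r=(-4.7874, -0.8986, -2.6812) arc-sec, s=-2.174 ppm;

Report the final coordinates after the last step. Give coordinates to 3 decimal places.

start: φ=-62.279822°, λ=170.354589°, h=1566.714 m
→ ECEF (a=6378137.000, f=1/298.257222101): X=-2933295.2379, Y=498521.4284, Z=-5624475.5687
→ Helmert 7p (PV): X=-2933239.0805, Y=498901.6453, Z=-5624592.9167

X=-2933239.081 m, Y=498901.645 m, Z=-5624592.917 m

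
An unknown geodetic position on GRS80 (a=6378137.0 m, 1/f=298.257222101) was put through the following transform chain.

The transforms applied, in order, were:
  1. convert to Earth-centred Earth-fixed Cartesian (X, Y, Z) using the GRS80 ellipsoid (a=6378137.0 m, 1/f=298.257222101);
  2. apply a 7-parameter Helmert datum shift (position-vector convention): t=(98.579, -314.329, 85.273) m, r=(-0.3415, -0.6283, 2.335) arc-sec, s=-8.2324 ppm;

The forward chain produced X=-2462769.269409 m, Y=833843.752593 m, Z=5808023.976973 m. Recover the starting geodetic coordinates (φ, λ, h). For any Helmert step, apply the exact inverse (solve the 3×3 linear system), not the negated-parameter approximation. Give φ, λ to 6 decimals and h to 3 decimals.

start: X=-2462769.2694, Y=833843.7526, Z=5808023.9770 m
→ Helmert⁻¹: X=-2462860.9890, Y=834183.2134, Z=5807995.4008
→ geod (Bowring, a=6378137.000): φ=66.02460100°, λ=161.28850500°, h=3209.5410 m

φ=66.024601°, λ=161.288505°, h=3209.541 m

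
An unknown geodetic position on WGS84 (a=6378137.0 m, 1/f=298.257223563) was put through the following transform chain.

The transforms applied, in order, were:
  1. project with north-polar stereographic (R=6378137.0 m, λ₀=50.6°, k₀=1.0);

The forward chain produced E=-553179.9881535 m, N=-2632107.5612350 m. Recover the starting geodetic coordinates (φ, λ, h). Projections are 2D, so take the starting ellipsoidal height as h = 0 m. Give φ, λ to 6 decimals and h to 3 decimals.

start: E=-553179.9882, N=-2632107.5612 m
→ stereo⁻¹: φ=66.18760800°, λ=38.73110200°

φ=66.187608°, λ=38.731102°, h=0.000 m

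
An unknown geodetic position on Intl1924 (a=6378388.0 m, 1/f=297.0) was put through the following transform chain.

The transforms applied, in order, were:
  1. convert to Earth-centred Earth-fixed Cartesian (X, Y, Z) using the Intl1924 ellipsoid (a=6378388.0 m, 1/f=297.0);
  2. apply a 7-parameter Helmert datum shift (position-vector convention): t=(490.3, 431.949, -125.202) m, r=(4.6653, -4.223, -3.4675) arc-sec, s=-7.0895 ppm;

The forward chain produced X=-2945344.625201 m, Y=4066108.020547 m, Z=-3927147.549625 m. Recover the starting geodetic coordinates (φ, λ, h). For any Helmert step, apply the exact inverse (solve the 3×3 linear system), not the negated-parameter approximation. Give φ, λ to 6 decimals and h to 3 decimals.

start: X=-2945344.6252, Y=4066108.0205, Z=-3927147.5496 m
→ Helmert⁻¹: X=-2946004.5576, Y=4065566.5475, Z=-3927081.8279
→ geod (Bowring, a=6378388.000): φ=-38.21913700°, λ=125.92796500°, h=3936.0010 m

φ=-38.219137°, λ=125.927965°, h=3936.001 m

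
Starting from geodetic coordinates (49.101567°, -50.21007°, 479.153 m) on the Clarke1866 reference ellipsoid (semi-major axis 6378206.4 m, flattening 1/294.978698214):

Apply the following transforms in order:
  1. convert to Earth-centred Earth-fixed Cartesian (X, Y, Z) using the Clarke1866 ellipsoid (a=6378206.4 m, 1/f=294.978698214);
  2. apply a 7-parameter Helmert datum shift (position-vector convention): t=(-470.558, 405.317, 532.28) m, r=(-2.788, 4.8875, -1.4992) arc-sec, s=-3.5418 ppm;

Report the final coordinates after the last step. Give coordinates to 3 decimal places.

start: φ=49.101567°, λ=-50.210070°, h=479.153 m
→ ECEF (a=6378206.400, f=1/294.978698214): X=2677879.2704, Y=-3215239.4232, Z=4798119.3885
→ Helmert 7p (PV): X=2677489.5509, Y=-3214777.3281, Z=4798614.6807

X=2677489.551 m, Y=-3214777.328 m, Z=4798614.681 m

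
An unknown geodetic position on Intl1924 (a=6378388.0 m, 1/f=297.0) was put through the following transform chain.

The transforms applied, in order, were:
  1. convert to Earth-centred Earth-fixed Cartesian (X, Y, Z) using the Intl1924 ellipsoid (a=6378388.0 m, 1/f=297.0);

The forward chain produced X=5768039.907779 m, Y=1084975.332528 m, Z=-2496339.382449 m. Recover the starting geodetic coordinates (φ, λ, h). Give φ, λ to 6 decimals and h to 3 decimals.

start: X=5768039.9078, Y=1084975.3325, Z=-2496339.3824 m
→ geod (Bowring, a=6378388.000): φ=-23.18092000°, λ=10.65292900°, h=2938.1860 m

φ=-23.180920°, λ=10.652929°, h=2938.186 m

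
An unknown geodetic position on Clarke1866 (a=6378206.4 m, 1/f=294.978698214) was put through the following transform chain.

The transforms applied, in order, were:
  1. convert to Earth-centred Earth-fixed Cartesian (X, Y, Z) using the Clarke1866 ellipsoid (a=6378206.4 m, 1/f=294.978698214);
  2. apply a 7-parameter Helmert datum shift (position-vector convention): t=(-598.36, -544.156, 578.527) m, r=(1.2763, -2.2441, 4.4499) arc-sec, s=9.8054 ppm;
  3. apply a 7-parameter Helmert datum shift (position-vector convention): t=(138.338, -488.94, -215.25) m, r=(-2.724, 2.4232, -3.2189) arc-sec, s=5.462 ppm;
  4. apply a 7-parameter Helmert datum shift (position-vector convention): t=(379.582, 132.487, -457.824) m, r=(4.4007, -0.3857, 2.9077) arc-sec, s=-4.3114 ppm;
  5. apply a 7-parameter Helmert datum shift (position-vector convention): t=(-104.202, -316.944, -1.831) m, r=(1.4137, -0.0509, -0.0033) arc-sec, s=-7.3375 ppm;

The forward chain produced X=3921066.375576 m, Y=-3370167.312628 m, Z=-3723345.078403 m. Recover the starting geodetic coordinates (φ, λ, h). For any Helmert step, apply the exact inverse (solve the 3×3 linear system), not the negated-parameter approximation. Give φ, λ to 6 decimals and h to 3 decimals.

φ=-35.945533°, λ=-40.669427°, h=99.329 m

start: X=3921066.3756, Y=-3370167.3126, Z=-3723345.0784 m
→ Helmert⁻¹: X=3921198.4845, Y=-3369900.5515, Z=-3723348.4386
→ Helmert⁻¹: X=3920781.3361, Y=-3370182.2666, Z=-3722842.0936
→ Helmert⁻¹: X=3920717.9012, Y=-3369564.5741, Z=-3722604.9497
→ Helmert⁻¹: X=3921164.6206, Y=-3369095.0157, Z=-3723168.7840
→ geod (Bowring, a=6378206.400): φ=-35.94553300°, λ=-40.66942700°, h=99.3290 m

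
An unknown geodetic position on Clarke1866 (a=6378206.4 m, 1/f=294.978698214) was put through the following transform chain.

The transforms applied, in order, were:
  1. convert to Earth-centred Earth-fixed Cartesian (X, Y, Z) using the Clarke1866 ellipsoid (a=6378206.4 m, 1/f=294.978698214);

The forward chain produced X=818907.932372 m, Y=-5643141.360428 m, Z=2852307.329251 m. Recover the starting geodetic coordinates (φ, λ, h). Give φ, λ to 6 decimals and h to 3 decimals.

φ=26.730515°, λ=-81.743125°, h=1976.762 m

start: X=818907.9324, Y=-5643141.3604, Z=2852307.3293 m
→ geod (Bowring, a=6378206.400): φ=26.73051500°, λ=-81.74312500°, h=1976.7620 m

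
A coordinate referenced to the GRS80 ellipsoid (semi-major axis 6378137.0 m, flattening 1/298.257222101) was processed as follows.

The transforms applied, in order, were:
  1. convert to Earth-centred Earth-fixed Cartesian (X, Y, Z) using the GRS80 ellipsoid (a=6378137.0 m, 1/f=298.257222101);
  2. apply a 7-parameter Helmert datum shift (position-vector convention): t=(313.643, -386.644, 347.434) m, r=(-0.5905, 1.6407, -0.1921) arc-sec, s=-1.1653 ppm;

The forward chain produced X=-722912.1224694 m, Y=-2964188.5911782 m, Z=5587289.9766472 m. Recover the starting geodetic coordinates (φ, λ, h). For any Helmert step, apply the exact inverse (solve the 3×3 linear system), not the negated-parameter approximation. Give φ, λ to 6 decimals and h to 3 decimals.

start: X=-722912.1225, Y=-2964188.5912, Z=5587289.9766 m
→ Helmert⁻¹: X=-723268.2883, Y=-2963822.0689, Z=5586934.8151
→ geod (Bowring, a=6378137.000): φ=61.52433900°, λ=-103.71398300°, h=3981.1860 m

φ=61.524339°, λ=-103.713983°, h=3981.186 m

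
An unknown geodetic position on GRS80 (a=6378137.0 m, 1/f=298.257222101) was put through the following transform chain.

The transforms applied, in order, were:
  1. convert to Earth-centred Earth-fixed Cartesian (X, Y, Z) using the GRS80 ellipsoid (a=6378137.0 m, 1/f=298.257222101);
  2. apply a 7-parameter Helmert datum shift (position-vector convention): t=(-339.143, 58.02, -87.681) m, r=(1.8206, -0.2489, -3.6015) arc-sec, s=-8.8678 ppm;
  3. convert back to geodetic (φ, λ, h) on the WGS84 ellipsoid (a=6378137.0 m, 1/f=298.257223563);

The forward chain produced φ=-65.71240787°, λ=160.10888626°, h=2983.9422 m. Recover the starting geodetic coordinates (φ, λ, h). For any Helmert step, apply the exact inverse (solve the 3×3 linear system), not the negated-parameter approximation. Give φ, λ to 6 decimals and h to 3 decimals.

φ=-65.714957°, λ=160.109661°, h=2821.192 m

start: φ=-65.712408°, λ=160.108886°, h=2983.942 m
→ ECEF (a=6378137.000, f=1/298.257223563): X=-2474967.3757, Y=895491.5531, Z=-5793550.6763
→ Helmert⁻¹: X=-2474672.8017, Y=895347.1279, Z=-5793519.2876
→ geod (Bowring, a=6378137.000): φ=-65.71495700°, λ=160.10966100°, h=2821.1920 m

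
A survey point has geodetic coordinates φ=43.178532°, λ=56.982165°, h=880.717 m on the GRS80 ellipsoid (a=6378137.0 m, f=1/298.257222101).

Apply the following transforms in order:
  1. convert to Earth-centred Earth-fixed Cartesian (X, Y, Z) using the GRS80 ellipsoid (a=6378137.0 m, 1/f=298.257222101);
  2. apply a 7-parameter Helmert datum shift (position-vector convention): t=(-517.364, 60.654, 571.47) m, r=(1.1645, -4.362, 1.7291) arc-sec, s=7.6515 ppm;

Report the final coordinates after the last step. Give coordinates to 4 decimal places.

start: φ=43.178532°, λ=56.982165°, h=880.717 m
→ ECEF (a=6378137.000, f=1/298.257222101): X=2538714.6382, Y=3906614.9233, Z=4342588.9228
→ Helmert 7p (PV): X=2538092.1142, Y=3906702.2338, Z=4343269.3638

X=2538092.1142 m, Y=3906702.2338 m, Z=4343269.3638 m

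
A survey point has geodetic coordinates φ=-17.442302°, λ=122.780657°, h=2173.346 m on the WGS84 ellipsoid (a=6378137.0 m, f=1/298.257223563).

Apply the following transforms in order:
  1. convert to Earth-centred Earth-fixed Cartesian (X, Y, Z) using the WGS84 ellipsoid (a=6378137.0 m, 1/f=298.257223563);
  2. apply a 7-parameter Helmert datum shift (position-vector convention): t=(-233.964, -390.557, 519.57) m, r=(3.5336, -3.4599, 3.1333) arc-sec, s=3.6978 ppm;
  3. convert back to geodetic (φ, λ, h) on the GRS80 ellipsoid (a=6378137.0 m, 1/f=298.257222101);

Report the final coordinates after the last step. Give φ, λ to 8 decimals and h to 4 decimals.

φ=-17.43806361°, λ=122.78495028°, h=1848.7490 m

start: φ=-17.442302°, λ=122.780657°, h=2173.346 m
→ ECEF (a=6378137.000, f=1/298.257223563): X=-3296608.6034, Y=5119129.8322, Z=-1900240.5608
→ Helmert 7p (PV): X=-3296900.6460, Y=5118740.6807, Z=-1899695.6171
→ geod (Bowring, a=6378137.000): φ=-17.43806361°, λ=122.78495028°, h=1848.7490 m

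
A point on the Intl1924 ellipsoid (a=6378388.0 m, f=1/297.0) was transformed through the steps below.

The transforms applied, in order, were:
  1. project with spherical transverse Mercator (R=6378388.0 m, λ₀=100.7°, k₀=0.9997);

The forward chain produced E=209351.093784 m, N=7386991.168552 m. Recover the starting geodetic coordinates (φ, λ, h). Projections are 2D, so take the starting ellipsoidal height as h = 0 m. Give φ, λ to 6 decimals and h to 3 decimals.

start: E=209351.0938, N=7386991.1686 m
→ tm⁻¹: φ=66.30530200°, λ=105.38454200°

φ=66.305302°, λ=105.384542°, h=0.000 m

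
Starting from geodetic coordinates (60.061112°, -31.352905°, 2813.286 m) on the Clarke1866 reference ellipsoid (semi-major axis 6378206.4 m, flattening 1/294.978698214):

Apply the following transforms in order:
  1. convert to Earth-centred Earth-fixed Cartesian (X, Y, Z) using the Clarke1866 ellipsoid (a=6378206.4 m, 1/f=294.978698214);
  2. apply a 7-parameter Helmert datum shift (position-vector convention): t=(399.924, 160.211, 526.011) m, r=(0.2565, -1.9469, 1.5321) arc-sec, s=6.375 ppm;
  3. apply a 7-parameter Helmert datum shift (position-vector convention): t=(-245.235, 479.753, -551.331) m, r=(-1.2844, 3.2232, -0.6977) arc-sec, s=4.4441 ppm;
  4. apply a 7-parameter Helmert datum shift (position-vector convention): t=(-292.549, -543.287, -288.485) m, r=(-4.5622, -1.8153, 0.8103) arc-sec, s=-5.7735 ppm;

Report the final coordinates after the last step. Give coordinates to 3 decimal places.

X=2726402.227 m, Y=-1660945.633 m, Z=5505884.878 m

start: φ=60.061112°, λ=-31.352905°, h=2813.286 m
→ ECEF (a=6378206.400, f=1/294.978698214): X=2726527.4643, Y=-1661204.8939, Z=5506118.7722
→ Helmert 7p (PV): X=2726905.1375, Y=-1661041.8680, Z=5506703.5543
→ Helmert 7p (PV): X=2726752.4535, Y=-1660544.4306, Z=5506144.4267
→ Helmert 7p (PV): X=2726402.2266, Y=-1660945.6335, Z=5505884.8775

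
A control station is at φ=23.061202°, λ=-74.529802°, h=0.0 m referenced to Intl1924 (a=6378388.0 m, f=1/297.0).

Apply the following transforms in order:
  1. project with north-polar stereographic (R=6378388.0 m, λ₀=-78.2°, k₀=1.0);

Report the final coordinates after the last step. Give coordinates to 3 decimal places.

start: φ=23.061202°, λ=-74.529802°, h=0.000 m
→ stereo (R=6378388.0, λ₀=-78.2°): E=539870.4671, N=-8416434.0619

E=539870.467 m, N=-8416434.062 m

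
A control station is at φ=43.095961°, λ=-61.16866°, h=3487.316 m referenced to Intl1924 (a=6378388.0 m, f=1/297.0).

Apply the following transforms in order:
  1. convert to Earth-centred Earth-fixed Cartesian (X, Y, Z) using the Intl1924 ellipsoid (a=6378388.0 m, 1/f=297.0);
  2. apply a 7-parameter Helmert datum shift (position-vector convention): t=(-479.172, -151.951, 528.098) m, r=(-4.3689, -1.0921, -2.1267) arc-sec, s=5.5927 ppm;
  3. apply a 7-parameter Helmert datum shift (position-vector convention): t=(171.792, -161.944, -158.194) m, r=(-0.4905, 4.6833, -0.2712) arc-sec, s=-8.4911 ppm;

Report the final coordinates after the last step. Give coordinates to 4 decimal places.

start: φ=43.095961°, λ=-61.168660°, h=3487.316 m
→ ECEF (a=6378388.000, f=1/297.0): X=2250791.9024, Y=-4088875.8340, Z=4337750.8380
→ Helmert 7p (PV): X=2250260.1927, Y=-4088981.9813, Z=4338401.7200
→ Helmert 7p (PV): X=2250506.0051, Y=-4089101.8473, Z=4338165.3194

X=2250506.0051 m, Y=-4089101.8473 m, Z=4338165.3194 m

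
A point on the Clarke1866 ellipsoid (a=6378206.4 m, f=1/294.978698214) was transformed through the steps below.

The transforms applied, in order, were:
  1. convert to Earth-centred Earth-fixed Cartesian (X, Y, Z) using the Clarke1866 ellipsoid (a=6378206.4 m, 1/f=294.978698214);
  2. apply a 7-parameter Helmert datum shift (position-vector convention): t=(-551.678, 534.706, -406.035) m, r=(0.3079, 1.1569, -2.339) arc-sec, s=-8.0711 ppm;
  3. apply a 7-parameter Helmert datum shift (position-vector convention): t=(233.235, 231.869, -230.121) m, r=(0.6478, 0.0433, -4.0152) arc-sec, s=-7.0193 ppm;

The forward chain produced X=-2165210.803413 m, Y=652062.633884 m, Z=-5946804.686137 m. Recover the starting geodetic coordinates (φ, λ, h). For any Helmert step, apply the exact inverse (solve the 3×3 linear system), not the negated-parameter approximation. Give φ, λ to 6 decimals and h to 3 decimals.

start: X=-2165210.8034, Y=652062.6339, Z=-5946804.6861 m
→ Helmert⁻¹: X=-2165470.6777, Y=651774.5107, Z=-5946618.8078
→ Helmert⁻¹: X=-2164910.5062, Y=651211.6350, Z=-5946273.8803
→ geod (Bowring, a=6378206.400): φ=-69.31242400°, λ=163.25855400°, h=2229.3890 m

φ=-69.312424°, λ=163.258554°, h=2229.389 m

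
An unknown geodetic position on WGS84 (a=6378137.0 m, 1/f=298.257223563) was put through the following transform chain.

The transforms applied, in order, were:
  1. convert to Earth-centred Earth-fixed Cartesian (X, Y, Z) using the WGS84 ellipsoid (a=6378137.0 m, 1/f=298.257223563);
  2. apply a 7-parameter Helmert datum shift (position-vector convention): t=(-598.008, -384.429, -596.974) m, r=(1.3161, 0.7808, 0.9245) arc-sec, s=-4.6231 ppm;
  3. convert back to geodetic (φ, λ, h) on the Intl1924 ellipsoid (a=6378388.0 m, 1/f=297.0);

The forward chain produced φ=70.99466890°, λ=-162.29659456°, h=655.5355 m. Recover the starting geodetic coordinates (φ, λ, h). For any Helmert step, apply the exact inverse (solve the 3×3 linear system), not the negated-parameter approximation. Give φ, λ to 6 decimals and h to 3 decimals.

φ=71.001627°, λ=-162.303118°, h=1195.159 m

start: φ=70.994669°, λ=-162.296595°, h=655.536 m
→ ECEF (a=6378388.000, f=1/297.0): X=-1984970.1767, Y=-633614.7881, Z=6008849.6373
→ Helmert⁻¹: X=-1984406.9291, Y=-633186.0481, Z=6009470.9220
→ geod (Bowring, a=6378137.000): φ=71.00162700°, λ=-162.30311800°, h=1195.1590 m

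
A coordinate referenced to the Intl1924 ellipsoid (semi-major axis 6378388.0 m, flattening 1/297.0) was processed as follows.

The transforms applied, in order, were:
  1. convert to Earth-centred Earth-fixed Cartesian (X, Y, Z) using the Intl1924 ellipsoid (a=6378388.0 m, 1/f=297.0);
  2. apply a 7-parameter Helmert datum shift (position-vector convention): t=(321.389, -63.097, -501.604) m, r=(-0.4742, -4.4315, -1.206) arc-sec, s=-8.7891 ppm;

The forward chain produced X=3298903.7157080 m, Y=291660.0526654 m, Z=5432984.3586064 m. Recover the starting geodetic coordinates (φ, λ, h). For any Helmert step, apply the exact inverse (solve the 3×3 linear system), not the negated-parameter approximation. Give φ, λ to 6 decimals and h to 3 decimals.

φ=58.809896°, λ=5.053971°, h=407.327 m

start: X=3298903.7157, Y=291660.0527, Z=5432984.3586 m
→ Helmert⁻¹: X=3298726.3482, Y=291732.5094, Z=5433463.5176
→ geod (Bowring, a=6378388.000): φ=58.80989600°, λ=5.05397100°, h=407.3270 m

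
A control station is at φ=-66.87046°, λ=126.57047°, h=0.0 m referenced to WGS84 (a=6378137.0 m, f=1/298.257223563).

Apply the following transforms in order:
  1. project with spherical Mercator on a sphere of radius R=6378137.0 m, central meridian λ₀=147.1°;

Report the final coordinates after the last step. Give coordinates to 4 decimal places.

start: φ=-66.870460°, λ=126.570470°, h=0.000 m
→ merc (R=6378137.0, λ₀=147.1°): E=-2285336.8258, N=-10119250.6210

E=-2285336.8258 m, N=-10119250.6210 m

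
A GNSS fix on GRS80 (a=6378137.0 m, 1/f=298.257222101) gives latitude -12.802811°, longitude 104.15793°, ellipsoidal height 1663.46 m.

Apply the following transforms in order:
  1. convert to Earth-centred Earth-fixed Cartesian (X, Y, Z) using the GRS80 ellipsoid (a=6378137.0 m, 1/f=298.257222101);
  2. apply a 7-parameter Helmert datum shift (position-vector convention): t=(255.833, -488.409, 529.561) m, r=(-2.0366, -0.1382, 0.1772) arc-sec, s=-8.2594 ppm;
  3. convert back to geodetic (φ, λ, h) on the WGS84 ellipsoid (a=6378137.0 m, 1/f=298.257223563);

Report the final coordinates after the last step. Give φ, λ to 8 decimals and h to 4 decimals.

start: φ=-12.802811°, λ=104.157930°, h=1663.460 m
→ ECEF (a=6378137.000, f=1/298.257222101): X=-1521924.8934, Y=6033213.0896, Z=-1404509.5883
→ Helmert 7p (PV): X=-1521660.7322, Y=6032659.6748, Z=-1404029.0163
→ geod (Bowring, a=6378137.000): φ=-12.79977973°, λ=104.15681777°, h=970.7066 m

φ=-12.79977973°, λ=104.15681777°, h=970.7066 m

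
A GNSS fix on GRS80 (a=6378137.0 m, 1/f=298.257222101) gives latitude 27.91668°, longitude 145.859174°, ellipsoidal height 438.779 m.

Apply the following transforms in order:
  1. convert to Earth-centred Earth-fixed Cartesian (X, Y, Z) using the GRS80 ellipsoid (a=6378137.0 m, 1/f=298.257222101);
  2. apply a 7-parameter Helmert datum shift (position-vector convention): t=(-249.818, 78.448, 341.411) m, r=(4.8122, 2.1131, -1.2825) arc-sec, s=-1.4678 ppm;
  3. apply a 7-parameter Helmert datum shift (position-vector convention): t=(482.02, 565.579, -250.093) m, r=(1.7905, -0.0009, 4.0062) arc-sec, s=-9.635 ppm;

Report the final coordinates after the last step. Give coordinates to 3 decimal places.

X=-4668094.676 m, Y=3166028.100 m, Z=2968762.424 m

start: φ=27.916680°, λ=145.859174°, h=438.779 m
→ ECEF (a=6378137.000, f=1/298.257222101): X=-4668367.3098, Y=3165575.8975, Z=2968554.9323
→ Helmert 7p (PV): X=-4668560.1813, Y=3165609.4688, Z=2969013.6650
→ Helmert 7p (PV): X=-4668094.6765, Y=3166028.0999, Z=2968762.4243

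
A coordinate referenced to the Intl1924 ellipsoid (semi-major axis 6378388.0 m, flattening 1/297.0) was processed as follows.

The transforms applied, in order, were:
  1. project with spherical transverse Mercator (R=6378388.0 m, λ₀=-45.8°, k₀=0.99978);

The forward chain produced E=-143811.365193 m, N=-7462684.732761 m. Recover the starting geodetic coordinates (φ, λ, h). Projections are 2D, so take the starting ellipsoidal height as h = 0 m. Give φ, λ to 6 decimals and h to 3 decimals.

φ=-67.016174°, λ=-49.110392°, h=0.000 m

start: E=-143811.3652, N=-7462684.7328 m
→ tm⁻¹: φ=-67.01617400°, λ=-49.11039200°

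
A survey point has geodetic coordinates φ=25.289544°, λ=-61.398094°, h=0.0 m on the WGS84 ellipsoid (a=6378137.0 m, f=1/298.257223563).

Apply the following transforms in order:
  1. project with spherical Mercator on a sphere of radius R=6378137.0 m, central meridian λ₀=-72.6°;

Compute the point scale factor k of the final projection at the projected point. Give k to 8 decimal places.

1.10599830

start: φ=25.289544°, λ=-61.398094°, h=0.000 m
→ into merc (λ₀=-72.6°): φ=25.28954400°, λ−λ₀=11.20190600°
scale k = 1.10599830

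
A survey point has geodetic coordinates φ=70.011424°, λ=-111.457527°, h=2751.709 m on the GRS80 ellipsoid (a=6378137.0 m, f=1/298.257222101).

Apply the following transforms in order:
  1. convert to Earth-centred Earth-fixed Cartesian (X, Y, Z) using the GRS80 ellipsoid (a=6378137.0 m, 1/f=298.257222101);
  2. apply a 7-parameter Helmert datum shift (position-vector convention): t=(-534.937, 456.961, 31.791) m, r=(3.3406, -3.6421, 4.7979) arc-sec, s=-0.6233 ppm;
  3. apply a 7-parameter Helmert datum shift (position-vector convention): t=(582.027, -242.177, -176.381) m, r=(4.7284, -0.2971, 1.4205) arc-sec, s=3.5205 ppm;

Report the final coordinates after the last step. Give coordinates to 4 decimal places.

X=-800282.8187 m, Y=-2036089.9096 m, Z=5973839.5278 m

start: φ=70.011424°, λ=-111.457527°, h=2751.709 m
→ ECEF (a=6378137.000, f=1/298.257222101): X=-800274.8763, Y=-2036040.9625, Z=5974061.7355
→ Helmert 7p (PV): X=-800867.4408, Y=-2035698.1015, Z=5974042.6971
→ Helmert 7p (PV): X=-800282.8187, Y=-2036089.9096, Z=5973839.5278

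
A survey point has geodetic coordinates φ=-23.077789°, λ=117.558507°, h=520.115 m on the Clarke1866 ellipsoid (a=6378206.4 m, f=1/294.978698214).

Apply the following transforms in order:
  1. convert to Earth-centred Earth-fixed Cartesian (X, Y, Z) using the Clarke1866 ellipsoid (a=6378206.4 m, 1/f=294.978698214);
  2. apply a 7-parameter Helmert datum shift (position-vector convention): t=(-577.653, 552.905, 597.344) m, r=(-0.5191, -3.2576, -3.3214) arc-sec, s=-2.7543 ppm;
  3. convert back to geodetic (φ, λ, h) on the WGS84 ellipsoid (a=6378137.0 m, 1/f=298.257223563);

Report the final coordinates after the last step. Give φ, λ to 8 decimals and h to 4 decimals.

start: φ=-23.077789°, λ=117.558507°, h=520.115 m
→ ECEF (a=6378206.400, f=1/294.978698214): X=-2716387.2793, Y=5205147.2265, Z=-2484706.2251
→ Helmert 7p (PV): X=-2716834.3928, Y=5205723.2825, Z=-2484158.0376
→ geod (Bowring, a=6378137.000): φ=-23.06915093°, λ=117.55977418°, h=998.3904 m

φ=-23.06915093°, λ=117.55977418°, h=998.3904 m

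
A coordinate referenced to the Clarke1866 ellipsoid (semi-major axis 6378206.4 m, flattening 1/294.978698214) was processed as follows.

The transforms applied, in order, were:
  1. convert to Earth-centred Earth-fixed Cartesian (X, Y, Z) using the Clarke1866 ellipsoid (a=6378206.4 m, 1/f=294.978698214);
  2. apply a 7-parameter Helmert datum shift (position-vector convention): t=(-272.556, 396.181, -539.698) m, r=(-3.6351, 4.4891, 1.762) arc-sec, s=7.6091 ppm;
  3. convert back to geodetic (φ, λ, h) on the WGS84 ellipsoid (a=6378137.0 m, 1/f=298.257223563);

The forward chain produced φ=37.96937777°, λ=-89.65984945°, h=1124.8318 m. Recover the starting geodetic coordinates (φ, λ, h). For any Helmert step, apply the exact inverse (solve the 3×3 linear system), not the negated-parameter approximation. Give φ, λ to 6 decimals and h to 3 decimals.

start: φ=37.969378°, λ=-89.659849°, h=1124.832 m
→ ECEF (a=6378137.000, f=1/298.257223563): X=29893.7681, Y=-5035319.2222, Z=3903457.0412
→ Helmert⁻¹: X=30038.1140, Y=-5035746.1427, Z=3903878.9400
→ geod (Bowring, a=6378206.400): φ=37.97208000°, λ=-89.65823600°, h=1742.1040 m

φ=37.972080°, λ=-89.658236°, h=1742.104 m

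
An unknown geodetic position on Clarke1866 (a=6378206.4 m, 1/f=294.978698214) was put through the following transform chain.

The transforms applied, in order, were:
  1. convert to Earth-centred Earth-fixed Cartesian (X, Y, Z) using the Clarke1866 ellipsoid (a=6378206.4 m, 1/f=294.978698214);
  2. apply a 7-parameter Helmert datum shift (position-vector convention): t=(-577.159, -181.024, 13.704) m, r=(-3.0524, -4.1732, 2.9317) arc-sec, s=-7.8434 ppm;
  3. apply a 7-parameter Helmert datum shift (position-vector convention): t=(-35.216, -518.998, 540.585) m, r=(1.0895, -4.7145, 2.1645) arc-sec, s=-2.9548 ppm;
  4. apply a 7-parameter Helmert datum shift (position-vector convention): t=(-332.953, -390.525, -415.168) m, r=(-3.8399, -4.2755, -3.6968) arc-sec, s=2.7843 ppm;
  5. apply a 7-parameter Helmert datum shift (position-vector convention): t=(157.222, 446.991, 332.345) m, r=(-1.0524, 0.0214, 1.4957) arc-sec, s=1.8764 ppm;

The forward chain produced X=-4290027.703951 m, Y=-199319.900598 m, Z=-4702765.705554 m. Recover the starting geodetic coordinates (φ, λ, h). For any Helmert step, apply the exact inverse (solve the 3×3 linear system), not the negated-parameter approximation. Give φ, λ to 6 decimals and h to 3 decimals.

φ=-47.795444°, λ=-177.351044°, h=2127.942 m

start: X=-4290027.7040, Y=-199319.9006, Z=-4702765.7056 m
→ Helmert⁻¹: X=-4290177.8361, Y=-199711.4111, Z=-4703090.6897
→ Helmert⁻¹: X=-4289926.8428, Y=-199309.6729, Z=-4702577.2160
→ Helmert⁻¹: X=-4290013.8835, Y=-198771.0854, Z=-4703032.5931
→ Helmert⁻¹: X=-4289568.3415, Y=-198461.0531, Z=-4702999.3345
→ geod (Bowring, a=6378206.400): φ=-47.79544400°, λ=-177.35104400°, h=2127.9420 m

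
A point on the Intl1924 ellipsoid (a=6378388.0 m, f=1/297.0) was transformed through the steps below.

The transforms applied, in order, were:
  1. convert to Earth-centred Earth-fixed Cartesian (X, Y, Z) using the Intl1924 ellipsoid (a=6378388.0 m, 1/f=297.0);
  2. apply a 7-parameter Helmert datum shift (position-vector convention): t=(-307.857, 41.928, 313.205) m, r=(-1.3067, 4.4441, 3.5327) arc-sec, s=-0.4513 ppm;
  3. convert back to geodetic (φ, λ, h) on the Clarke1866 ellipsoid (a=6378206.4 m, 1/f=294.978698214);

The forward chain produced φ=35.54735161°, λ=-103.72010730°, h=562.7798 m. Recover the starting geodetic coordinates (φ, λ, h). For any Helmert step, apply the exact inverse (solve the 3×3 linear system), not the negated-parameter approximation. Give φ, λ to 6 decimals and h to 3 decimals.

φ=35.543329°, λ=-103.718471°, h=126.063 m

start: φ=35.547352°, λ=-103.720107°, h=562.780 m
→ ECEF (a=6378206.400, f=1/294.978698214): X=-1232367.9207, Y=-5047677.2164, Z=3687581.7672
→ Helmert⁻¹: X=-1232226.5153, Y=-5047723.6768, Z=3687211.6996
→ geod (Bowring, a=6378388.000): φ=35.54332900°, λ=-103.71847100°, h=126.0630 m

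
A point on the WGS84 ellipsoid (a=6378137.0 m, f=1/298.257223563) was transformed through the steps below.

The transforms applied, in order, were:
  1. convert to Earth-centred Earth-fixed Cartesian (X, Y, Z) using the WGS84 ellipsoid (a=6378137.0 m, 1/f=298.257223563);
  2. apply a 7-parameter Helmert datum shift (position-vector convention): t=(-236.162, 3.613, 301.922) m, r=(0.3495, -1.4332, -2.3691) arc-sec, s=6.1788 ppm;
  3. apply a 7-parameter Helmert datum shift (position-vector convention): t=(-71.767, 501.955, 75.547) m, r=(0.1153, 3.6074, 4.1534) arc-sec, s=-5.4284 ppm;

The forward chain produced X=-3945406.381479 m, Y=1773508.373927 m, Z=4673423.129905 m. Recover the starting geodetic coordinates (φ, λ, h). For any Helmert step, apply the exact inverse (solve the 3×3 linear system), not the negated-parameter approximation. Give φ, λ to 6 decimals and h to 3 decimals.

φ=47.404964°, λ=155.799581°, h=874.294 m

start: X=-3945406.3815, Y=1773508.3739, Z=4673423.1299 m
→ Helmert⁻¹: X=-3945402.0601, Y=1773098.1015, Z=4673302.9589
→ Helmert⁻¹: X=-3945129.4169, Y=1773046.1384, Z=4672996.5714
→ geod (Bowring, a=6378137.000): φ=47.40496400°, λ=155.79958100°, h=874.2940 m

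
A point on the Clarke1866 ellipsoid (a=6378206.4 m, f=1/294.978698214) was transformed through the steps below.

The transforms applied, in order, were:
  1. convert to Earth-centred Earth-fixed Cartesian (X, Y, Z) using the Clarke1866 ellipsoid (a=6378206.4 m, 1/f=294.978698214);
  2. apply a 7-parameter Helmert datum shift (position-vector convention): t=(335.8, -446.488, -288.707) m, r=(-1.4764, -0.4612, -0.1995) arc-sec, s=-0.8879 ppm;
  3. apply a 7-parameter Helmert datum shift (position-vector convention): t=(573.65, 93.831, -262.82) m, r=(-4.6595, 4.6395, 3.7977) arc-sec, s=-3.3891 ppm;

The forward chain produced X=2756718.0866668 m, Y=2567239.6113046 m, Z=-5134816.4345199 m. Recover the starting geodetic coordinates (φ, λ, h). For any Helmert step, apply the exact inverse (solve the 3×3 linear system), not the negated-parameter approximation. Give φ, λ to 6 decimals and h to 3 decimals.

start: X=2756718.0867, Y=2567239.6113, Z=-5134816.4345 m
→ Helmert⁻¹: X=2756316.5335, Y=2567219.7187, Z=-5134451.0252
→ Helmert⁻¹: X=2755969.2172, Y=2567707.9013, Z=-5134154.6600
→ geod (Bowring, a=6378206.400): φ=-53.91902200°, λ=42.97469200°, h=3608.9160 m

φ=-53.919022°, λ=42.974692°, h=3608.916 m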